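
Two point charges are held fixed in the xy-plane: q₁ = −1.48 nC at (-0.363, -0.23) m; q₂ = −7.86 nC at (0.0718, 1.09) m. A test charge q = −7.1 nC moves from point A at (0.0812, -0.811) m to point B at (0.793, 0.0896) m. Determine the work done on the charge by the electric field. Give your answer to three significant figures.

-9.25×10⁻⁸ J

The work done by the electric force is W_field = −ΔU = −q(V_B − V_A) = q(V_A − V_B).
At A: distances to the source charges are 0.731 m, 1.90 m; V_A = Σ kqᵢ/rᵢ = -55.4 V.
At B: distances to the source charges are 1.20 m, 1.23 m; V_B = Σ kqᵢ/rᵢ = -68.4 V.
ΔV = V_B − V_A = -13.0 V.
W_field = −qΔV = −(-7.10×10⁻⁹ C)(-13.0 V) = -9.25×10⁻⁸ J.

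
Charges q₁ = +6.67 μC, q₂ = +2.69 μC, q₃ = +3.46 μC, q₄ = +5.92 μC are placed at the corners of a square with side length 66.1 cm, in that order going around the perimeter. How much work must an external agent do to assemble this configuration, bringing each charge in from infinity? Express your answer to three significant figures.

The assembly work is the sum of pairwise potential energies, U = Σ_{i<j} kqᵢqⱼ/rᵢⱼ.
The four side pairs have separation 0.661 m and the two diagonal pairs 0.935 m.
Summing all 6 pair terms gives U = 1.56 J.

1.56 J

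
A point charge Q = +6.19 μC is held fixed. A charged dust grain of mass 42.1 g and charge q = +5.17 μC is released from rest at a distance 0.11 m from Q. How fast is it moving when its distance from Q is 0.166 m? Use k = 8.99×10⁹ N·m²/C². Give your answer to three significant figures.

Only the electrostatic force acts, so mechanical energy is conserved: ½mv² = U₁ − U₂ = kQq(1/r₁ − 1/r₂).
U₁ − U₂ = (8.99×10⁹ N·m²/C²)(6.19×10⁻⁶ C)(5.17×10⁻⁶ C)(1/0.110 − 1/0.166) = 0.882 J.
v = √(2·0.882/0.0421) = 6.47 m/s.

6.47 m/s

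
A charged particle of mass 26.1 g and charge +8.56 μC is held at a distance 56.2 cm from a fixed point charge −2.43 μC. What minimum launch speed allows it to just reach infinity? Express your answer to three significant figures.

5.05 m/s

To just escape, total mechanical energy must reach zero at infinity: ½mv²_min + U = 0, so ½mv²_min = −U = |kQq|/r.
|U| = |kQq|/r = (8.99×10⁹ N·m²/C²)(2.43×10⁻⁶)(8.56×10⁻⁶)/(0.562) = 0.333 J.
v_min = √(2|U|/m) = √(2·0.333/0.0261) = 5.05 m/s.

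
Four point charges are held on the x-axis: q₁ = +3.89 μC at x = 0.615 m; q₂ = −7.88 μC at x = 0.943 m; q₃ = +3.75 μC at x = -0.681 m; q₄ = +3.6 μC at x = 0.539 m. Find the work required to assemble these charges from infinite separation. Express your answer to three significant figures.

The assembly work is the sum of pairwise potential energies, U = Σ_{i<j} kqᵢqⱼ/rᵢⱼ.
Pair separations: r₁₂ = 0.328 m, r₁₃ = 1.30 m, r₁₄ = 0.0760 m, r₂₃ = 1.62 m, r₂₄ = 0.404 m, r₃₄ = 1.22 m.
Summing all 6 pair terms gives U = 0.222 J.

0.222 J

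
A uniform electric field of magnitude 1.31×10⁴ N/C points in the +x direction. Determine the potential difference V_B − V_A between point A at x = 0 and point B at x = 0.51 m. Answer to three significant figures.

In a uniform field, potential decreases in the direction of E: V_B − V_A = −E·Δx.
V_B − V_A = −(1.31×10⁴ V/m)(0.510 m) = -6680 V.

-6680 V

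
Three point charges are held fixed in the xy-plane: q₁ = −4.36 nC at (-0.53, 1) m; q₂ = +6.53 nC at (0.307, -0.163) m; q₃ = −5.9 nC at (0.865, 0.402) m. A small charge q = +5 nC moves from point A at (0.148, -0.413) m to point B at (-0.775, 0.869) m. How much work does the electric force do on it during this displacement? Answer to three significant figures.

1.29×10⁻⁶ J

The work done by the electric force is W_field = −ΔU = −q(V_B − V_A) = q(V_A − V_B).
At A: distances to the source charges are 1.57 m, 0.296 m, 1.09 m; V_A = Σ kqᵢ/rᵢ = 124 V.
At B: distances to the source charges are 0.278 m, 1.50 m, 1.71 m; V_B = Σ kqᵢ/rᵢ = -133 V.
ΔV = V_B − V_A = -257 V.
W_field = −qΔV = −(5.00×10⁻⁹ C)(-257 V) = 1.29×10⁻⁶ J.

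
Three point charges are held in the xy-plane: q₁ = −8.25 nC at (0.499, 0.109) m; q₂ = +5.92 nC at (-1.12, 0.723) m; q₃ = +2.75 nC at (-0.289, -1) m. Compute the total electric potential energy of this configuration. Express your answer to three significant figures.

The assembly work is the sum of pairwise potential energies, U = Σ_{i<j} kqᵢqⱼ/rᵢⱼ.
Pair separations: r₁₂ = 1.73 m, r₁₃ = 1.36 m, r₂₃ = 1.91 m.
U = (-2.54×10⁻⁷) + (-1.50×10⁻⁷) + (7.65×10⁻⁸) = -3.27×10⁻⁷ J.

-3.27×10⁻⁷ J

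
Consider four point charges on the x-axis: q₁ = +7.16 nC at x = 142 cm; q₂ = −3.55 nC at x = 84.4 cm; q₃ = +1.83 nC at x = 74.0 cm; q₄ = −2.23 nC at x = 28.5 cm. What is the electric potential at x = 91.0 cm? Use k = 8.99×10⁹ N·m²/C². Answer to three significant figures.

Electric potential is a scalar, so the contributions from each charge add algebraically: V = Σ kqᵢ/rᵢ.
Distances from the field point to each charge: r₁ = 0.510 m, r₂ = 0.0660 m, r₃ = 0.170 m, r₄ = 0.625 m.
V = k[(7.16×10⁻⁹)/(0.510) + (-3.55×10⁻⁹)/(0.0660) + (1.83×10⁻⁹)/(0.170) + (-2.23×10⁻⁹)/(0.625)] = -293 V.

-293 V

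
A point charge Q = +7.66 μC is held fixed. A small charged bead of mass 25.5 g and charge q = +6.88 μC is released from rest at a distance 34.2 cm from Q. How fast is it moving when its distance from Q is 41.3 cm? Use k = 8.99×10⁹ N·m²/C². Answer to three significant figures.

4.32 m/s

Only the electrostatic force acts, so mechanical energy is conserved: ½mv² = U₁ − U₂ = kQq(1/r₁ − 1/r₂).
U₁ − U₂ = (8.99×10⁹ N·m²/C²)(7.66×10⁻⁶ C)(6.88×10⁻⁶ C)(1/0.342 − 1/0.413) = 0.238 J.
v = √(2·0.238/0.0255) = 4.32 m/s.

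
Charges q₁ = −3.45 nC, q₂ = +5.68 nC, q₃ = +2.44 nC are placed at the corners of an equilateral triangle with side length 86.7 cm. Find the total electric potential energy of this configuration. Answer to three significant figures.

-1.47×10⁻⁷ J

The work to assemble the configuration equals its total potential energy, U = Σ kqᵢqⱼ/rᵢⱼ over all pairs.
All three pair separations equal the side length, 0.867 m.
U = (-2.03×10⁻⁷) + (-8.73×10⁻⁸) + (1.44×10⁻⁷) = -1.47×10⁻⁷ J.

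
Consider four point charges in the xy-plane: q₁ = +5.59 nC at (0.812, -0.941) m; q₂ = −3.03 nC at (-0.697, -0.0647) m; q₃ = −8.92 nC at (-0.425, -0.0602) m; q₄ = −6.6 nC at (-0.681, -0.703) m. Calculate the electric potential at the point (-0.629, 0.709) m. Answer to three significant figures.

Electric potential is a scalar, so the contributions from each charge add algebraically: V = Σ kqᵢ/rᵢ.
Distances from the field point to each charge: r₁ = 2.19 m, r₂ = 0.777 m, r₃ = 0.796 m, r₄ = 1.41 m.
V = k[(5.59×10⁻⁹)/(2.19) + (-3.03×10⁻⁹)/(0.777) + (-8.92×10⁻⁹)/(0.796) + (-6.60×10⁻⁹)/(1.41)] = -155 V.

-155 V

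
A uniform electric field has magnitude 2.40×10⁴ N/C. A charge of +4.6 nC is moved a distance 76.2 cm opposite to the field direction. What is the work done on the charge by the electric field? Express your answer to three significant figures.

The potential change for a displacement 76.2 cm opposite to the field direction is ΔV = +Ed = 1.83×10⁴ V.
W_field = −qΔV = -8.41×10⁻⁵ J.

-8.41×10⁻⁵ J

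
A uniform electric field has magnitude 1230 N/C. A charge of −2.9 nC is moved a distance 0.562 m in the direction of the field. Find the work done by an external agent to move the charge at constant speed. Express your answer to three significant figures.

The potential change for a displacement 0.562 m in the direction of the field is ΔV = −Ed = -691 V.
W_ext = qΔV = 2.00×10⁻⁶ J.

2.00×10⁻⁶ J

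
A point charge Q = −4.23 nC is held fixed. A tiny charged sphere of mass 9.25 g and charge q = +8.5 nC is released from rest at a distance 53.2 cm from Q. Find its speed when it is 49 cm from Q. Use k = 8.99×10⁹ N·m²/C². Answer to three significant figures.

Only the electrostatic force acts, so mechanical energy is conserved: ½mv² = U₁ − U₂ = kQq(1/r₁ − 1/r₂).
U₁ − U₂ = (8.99×10⁹ N·m²/C²)(-4.23×10⁻⁹ C)(8.50×10⁻⁹ C)(1/0.532 − 1/0.490) = 5.21×10⁻⁸ J.
v = √(2·5.21×10⁻⁸/9.25×10⁻³) = 3.36×10⁻³ m/s.

3.36×10⁻³ m/s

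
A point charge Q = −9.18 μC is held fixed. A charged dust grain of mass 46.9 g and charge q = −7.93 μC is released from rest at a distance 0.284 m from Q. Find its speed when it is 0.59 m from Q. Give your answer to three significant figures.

7.14 m/s

Only the electrostatic force acts, so mechanical energy is conserved: ½mv² = U₁ − U₂ = kQq(1/r₁ − 1/r₂).
U₁ − U₂ = (8.99×10⁹ N·m²/C²)(-9.18×10⁻⁶ C)(-7.93×10⁻⁶ C)(1/0.284 − 1/0.590) = 1.20 J.
v = √(2·1.20/0.0469) = 7.14 m/s.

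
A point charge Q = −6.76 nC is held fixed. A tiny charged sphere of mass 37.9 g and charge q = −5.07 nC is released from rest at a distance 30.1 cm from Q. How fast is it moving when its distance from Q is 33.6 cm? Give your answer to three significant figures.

Only the electrostatic force acts, so mechanical energy is conserved: ½mv² = U₁ − U₂ = kQq(1/r₁ − 1/r₂).
U₁ − U₂ = (8.99×10⁹ N·m²/C²)(-6.76×10⁻⁹ C)(-5.07×10⁻⁹ C)(1/0.301 − 1/0.336) = 1.07×10⁻⁷ J.
v = √(2·1.07×10⁻⁷/0.0379) = 2.37×10⁻³ m/s.

2.37×10⁻³ m/s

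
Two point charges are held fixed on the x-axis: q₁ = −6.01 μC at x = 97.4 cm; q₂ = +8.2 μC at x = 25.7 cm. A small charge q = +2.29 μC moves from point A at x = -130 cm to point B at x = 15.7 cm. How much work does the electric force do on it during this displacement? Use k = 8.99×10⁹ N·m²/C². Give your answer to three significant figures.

The work done by the electric force is W_field = −ΔU = −q(V_B − V_A) = q(V_A − V_B).
At A: distances to the source charges are 2.27 m, 1.56 m; V_A = Σ kqᵢ/rᵢ = 2.36×10⁴ V.
At B: distances to the source charges are 0.817 m, 0.100 m; V_B = Σ kqᵢ/rᵢ = 6.71×10⁵ V.
ΔV = V_B − V_A = 6.47×10⁵ V.
W_field = −qΔV = −(2.29×10⁻⁶ C)(6.47×10⁵ V) = -1.48 J.

-1.48 J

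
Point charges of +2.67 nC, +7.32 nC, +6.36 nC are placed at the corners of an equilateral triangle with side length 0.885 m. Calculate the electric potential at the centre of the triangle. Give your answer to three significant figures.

288 V

Electric potential is a scalar, so the contributions from each charge add algebraically: V = Σ kqᵢ/rᵢ.
The distance from each vertex to the centroid is a/√3 = 0.511 m.
V = k[(2.67×10⁻⁹)/(0.511) + (7.32×10⁻⁹)/(0.511) + (6.36×10⁻⁹)/(0.511)] = 288 V.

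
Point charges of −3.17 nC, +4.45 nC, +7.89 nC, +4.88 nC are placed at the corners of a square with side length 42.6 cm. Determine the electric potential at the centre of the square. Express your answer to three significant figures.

The total potential is the scalar sum of each charge's contribution, V = Σ kqᵢ/rᵢ.
The distance from each corner to the centre is a√2/2 = 0.301 m.
V = k[(-3.17×10⁻⁹)/(0.301) + (4.45×10⁻⁹)/(0.301) + (7.89×10⁻⁹)/(0.301) + (4.88×10⁻⁹)/(0.301)] = 419 V.

419 V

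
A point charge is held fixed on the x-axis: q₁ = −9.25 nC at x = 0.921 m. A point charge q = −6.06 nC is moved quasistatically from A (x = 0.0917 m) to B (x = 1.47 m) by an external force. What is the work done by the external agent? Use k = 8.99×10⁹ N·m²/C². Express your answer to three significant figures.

For quasistatic motion the external work equals the change in potential energy: W_ext = qΔV = q(V_B − V_A).
At A: distance to the source charge is 0.829 m; V_A = kq₁/r = -100 V.
At B: distance to the source charge is 0.549 m; V_B = kq₁/r = -151 V.
ΔV = V_B − V_A = -51.2 V.
W_ext = qΔV = (-6.06×10⁻⁹ C)(-51.2 V) = 3.10×10⁻⁷ J.

3.10×10⁻⁷ J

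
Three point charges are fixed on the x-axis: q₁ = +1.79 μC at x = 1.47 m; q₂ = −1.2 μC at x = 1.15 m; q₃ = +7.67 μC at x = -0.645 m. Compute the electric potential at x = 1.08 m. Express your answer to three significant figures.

Electric potential is a scalar, so the contributions from each charge add algebraically: V = Σ kqᵢ/rᵢ.
Distances from the field point to each charge: r₁ = 0.390 m, r₂ = 0.0700 m, r₃ = 1.73 m.
V = k[(1.79×10⁻⁶)/(0.390) + (-1.20×10⁻⁶)/(0.0700) + (7.67×10⁻⁶)/(1.73)] = -7.29×10⁴ V.

-7.29×10⁴ V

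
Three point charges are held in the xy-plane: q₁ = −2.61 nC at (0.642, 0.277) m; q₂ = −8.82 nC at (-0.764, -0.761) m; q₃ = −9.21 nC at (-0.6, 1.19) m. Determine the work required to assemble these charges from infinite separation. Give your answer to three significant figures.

The assembly work is the sum of pairwise potential energies, U = Σ_{i<j} kqᵢqⱼ/rᵢⱼ.
Pair separations: r₁₂ = 1.75 m, r₁₃ = 1.54 m, r₂₃ = 1.96 m.
U = (1.18×10⁻⁷) + (1.40×10⁻⁷) + (3.73×10⁻⁷) = 6.32×10⁻⁷ J.

6.32×10⁻⁷ J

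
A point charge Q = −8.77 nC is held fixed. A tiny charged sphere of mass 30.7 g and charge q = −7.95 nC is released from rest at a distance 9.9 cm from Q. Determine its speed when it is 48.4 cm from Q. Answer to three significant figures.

Only the electrostatic force acts, so mechanical energy is conserved: ½mv² = U₁ − U₂ = kQq(1/r₁ − 1/r₂).
U₁ − U₂ = (8.99×10⁹ N·m²/C²)(-8.77×10⁻⁹ C)(-7.95×10⁻⁹ C)(1/0.0990 − 1/0.484) = 5.04×10⁻⁶ J.
v = √(2·5.04×10⁻⁶/0.0307) = 0.0181 m/s.

0.0181 m/s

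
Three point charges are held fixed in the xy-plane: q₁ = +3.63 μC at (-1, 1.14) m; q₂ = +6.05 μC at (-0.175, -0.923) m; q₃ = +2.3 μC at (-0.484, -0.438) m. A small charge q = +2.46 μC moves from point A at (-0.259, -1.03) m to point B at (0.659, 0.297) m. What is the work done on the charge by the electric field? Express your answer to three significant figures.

The work done by the electric force is W_field = −ΔU = −q(V_B − V_A) = q(V_A − V_B).
At A: distances to the source charges are 2.29 m, 0.136 m, 0.633 m; V_A = Σ kqᵢ/rᵢ = 4.47×10⁵ V.
At B: distances to the source charges are 1.86 m, 1.48 m, 1.36 m; V_B = Σ kqᵢ/rᵢ = 6.96×10⁴ V.
ΔV = V_B − V_A = -3.77×10⁵ V.
W_field = −qΔV = −(2.46×10⁻⁶ C)(-3.77×10⁵ V) = 0.928 J.

0.928 J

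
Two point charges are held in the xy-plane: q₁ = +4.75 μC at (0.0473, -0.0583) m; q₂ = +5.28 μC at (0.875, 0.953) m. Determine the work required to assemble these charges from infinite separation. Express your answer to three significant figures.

0.173 J

The work to assemble the configuration equals its total potential energy, U = Σ kqᵢqⱼ/rᵢⱼ over all pairs.
Pair separations: r₁₂ = 1.31 m.
U = (0.173) = 0.173 J.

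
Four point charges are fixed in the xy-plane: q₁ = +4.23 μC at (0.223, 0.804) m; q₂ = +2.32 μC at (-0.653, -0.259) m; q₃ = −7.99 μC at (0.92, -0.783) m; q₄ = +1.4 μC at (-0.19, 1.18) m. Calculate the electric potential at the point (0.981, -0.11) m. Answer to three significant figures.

The total potential is the scalar sum of each charge's contribution, V = Σ kqᵢ/rᵢ.
Distances from the field point to each charge: r₁ = 1.19 m, r₂ = 1.64 m, r₃ = 0.676 m, r₄ = 1.74 m.
V = k[(4.23×10⁻⁶)/(1.19) + (2.32×10⁻⁶)/(1.64) + (-7.99×10⁻⁶)/(0.676) + (1.40×10⁻⁶)/(1.74)] = -5.43×10⁴ V.

-5.43×10⁴ V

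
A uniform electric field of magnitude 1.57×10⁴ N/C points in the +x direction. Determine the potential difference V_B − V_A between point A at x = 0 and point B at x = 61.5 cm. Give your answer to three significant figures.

-9660 V

In a uniform field, potential decreases in the direction of E: V_B − V_A = −E·Δx.
V_B − V_A = −(1.57×10⁴ V/m)(0.615 m) = -9660 V.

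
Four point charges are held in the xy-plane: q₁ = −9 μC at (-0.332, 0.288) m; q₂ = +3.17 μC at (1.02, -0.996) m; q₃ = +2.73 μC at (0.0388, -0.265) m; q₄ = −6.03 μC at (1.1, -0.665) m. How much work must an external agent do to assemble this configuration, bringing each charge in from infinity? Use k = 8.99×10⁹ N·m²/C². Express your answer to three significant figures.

-0.757 J

The work to assemble the configuration equals its total potential energy, U = Σ kqᵢqⱼ/rᵢⱼ over all pairs.
Pair separations: r₁₂ = 1.86 m, r₁₃ = 0.666 m, r₁₄ = 1.72 m, r₂₃ = 1.22 m, r₂₄ = 0.341 m, r₃₄ = 1.13 m.
Summing all 6 pair terms gives U = -0.757 J.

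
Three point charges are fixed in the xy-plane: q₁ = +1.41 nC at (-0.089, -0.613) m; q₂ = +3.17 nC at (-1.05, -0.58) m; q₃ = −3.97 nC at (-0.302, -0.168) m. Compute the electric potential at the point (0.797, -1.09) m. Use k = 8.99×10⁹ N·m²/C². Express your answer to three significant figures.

2.59 V

The total potential is the scalar sum of each charge's contribution, V = Σ kqᵢ/rᵢ.
Distances from the field point to each charge: r₁ = 1.01 m, r₂ = 1.92 m, r₃ = 1.43 m.
V = k[(1.41×10⁻⁹)/(1.01) + (3.17×10⁻⁹)/(1.92) + (-3.97×10⁻⁹)/(1.43)] = 2.59 V.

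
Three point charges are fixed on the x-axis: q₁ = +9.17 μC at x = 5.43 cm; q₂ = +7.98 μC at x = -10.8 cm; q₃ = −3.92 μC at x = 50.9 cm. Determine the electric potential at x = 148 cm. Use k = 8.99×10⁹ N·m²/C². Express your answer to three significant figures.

6.67×10⁴ V

Electric potential is a scalar, so the contributions from each charge add algebraically: V = Σ kqᵢ/rᵢ.
Distances from the field point to each charge: r₁ = 1.43 m, r₂ = 1.59 m, r₃ = 0.971 m.
V = k[(9.17×10⁻⁶)/(1.43) + (7.98×10⁻⁶)/(1.59) + (-3.92×10⁻⁶)/(0.971)] = 6.67×10⁴ V.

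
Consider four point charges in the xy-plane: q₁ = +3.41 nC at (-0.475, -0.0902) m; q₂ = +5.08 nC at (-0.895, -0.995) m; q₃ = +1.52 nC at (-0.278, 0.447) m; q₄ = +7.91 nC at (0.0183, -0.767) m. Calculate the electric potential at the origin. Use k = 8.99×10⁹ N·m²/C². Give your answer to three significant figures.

216 V

Electric potential is a scalar, so the contributions from each charge add algebraically: V = Σ kqᵢ/rᵢ.
Distances from the field point to each charge: r₁ = 0.483 m, r₂ = 1.34 m, r₃ = 0.526 m, r₄ = 0.767 m.
V = k[(3.41×10⁻⁹)/(0.483) + (5.08×10⁻⁹)/(1.34) + (1.52×10⁻⁹)/(0.526) + (7.91×10⁻⁹)/(0.767)] = 216 V.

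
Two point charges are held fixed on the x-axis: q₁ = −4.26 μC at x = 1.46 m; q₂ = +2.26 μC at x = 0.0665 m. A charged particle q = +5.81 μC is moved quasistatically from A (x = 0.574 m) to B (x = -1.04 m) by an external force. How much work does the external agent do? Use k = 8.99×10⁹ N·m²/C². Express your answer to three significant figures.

For quasistatic motion the external work equals the change in potential energy: W_ext = qΔV = q(V_B − V_A).
At A: distances to the source charges are 0.886 m, 0.507 m; V_A = Σ kqᵢ/rᵢ = -3190 V.
At B: distances to the source charges are 2.50 m, 1.11 m; V_B = Σ kqᵢ/rᵢ = 3040 V.
ΔV = V_B − V_A = 6230 V.
W_ext = qΔV = (5.81×10⁻⁶ C)(6230 V) = 0.0362 J.

0.0362 J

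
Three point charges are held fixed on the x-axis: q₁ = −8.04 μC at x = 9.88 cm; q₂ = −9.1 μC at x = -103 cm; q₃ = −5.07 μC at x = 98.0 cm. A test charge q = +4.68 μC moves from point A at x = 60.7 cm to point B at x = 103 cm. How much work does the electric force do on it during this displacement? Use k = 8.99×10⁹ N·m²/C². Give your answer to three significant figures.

The work done by the electric force is W_field = −ΔU = −q(V_B − V_A) = q(V_A − V_B).
At A: distances to the source charges are 0.508 m, 1.64 m, 0.373 m; V_A = Σ kqᵢ/rᵢ = -3.14×10⁵ V.
At B: distances to the source charges are 0.931 m, 2.06 m, 0.0500 m; V_B = Σ kqᵢ/rᵢ = -1.03×10⁶ V.
ΔV = V_B − V_A = -7.15×10⁵ V.
W_field = −qΔV = −(4.68×10⁻⁶ C)(-7.15×10⁵ V) = 3.34 J.

3.34 J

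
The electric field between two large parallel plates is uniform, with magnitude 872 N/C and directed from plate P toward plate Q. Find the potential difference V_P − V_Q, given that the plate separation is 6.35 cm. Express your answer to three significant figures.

In a uniform field, potential decreases in the direction of E: ΔV = −E·d for a displacement d parallel to E.
Going from Q to P is a displacement of 6.35 cm opposite to the field, so V_P − V_Q = +Ed = 55.4 V.

55.4 V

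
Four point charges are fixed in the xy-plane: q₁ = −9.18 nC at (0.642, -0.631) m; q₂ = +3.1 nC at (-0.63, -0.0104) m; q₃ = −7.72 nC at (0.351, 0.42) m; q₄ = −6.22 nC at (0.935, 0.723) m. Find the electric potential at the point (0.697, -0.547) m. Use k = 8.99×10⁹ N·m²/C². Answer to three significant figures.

Electric potential is a scalar, so the contributions from each charge add algebraically: V = Σ kqᵢ/rᵢ.
Distances from the field point to each charge: r₁ = 0.100 m, r₂ = 1.43 m, r₃ = 1.03 m, r₄ = 1.29 m.
V = k[(-9.18×10⁻⁹)/(0.100) + (3.10×10⁻⁹)/(1.43) + (-7.72×10⁻⁹)/(1.03) + (-6.22×10⁻⁹)/(1.29)] = -913 V.

-913 V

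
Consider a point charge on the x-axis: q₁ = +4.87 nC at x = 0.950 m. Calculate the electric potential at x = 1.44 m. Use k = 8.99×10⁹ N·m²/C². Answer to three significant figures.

Electric potential is a scalar, so the contributions from each charge add algebraically: V = Σ kqᵢ/rᵢ.
V = k[(4.87×10⁻⁹)/(0.490)] = 89.3 V.

89.3 V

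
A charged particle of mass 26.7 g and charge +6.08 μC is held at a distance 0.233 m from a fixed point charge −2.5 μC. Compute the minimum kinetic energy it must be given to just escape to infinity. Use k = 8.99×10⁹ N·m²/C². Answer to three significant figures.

0.586 J

To just escape, total mechanical energy must reach zero at infinity: ½mv²_min + U = 0, so ½mv²_min = −U = |kQq|/r.
|U| = |kQq|/r = (8.99×10⁹ N·m²/C²)(2.50×10⁻⁶)(6.08×10⁻⁶)/(0.233) = 0.586 J.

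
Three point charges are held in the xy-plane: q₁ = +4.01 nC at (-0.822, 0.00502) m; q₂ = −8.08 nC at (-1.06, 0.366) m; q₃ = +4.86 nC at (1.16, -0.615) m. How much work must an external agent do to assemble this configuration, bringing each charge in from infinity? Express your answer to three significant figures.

-7.35×10⁻⁷ J

The work to assemble the configuration equals its total potential energy, U = Σ kqᵢqⱼ/rᵢⱼ over all pairs.
Pair separations: r₁₂ = 0.432 m, r₁₃ = 2.08 m, r₂₃ = 2.43 m.
U = (-6.74×10⁻⁷) + (8.44×10⁻⁸) + (-1.45×10⁻⁷) = -7.35×10⁻⁷ J.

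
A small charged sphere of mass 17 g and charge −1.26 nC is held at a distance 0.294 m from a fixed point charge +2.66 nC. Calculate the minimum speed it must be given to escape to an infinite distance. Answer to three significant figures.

To just escape, total mechanical energy must reach zero at infinity: ½mv²_min + U = 0, so ½mv²_min = −U = |kQq|/r.
|U| = |kQq|/r = (8.99×10⁹ N·m²/C²)(2.66×10⁻⁹)(1.26×10⁻⁹)/(0.294) = 1.02×10⁻⁷ J.
v_min = √(2|U|/m) = √(2·1.02×10⁻⁷/0.0170) = 3.47×10⁻³ m/s.

3.47×10⁻³ m/s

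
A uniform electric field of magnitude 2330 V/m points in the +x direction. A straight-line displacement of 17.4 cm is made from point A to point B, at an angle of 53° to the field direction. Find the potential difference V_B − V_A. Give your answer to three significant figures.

Only the component of displacement along E changes the potential: ΔV = −E·d·cosθ.
ΔV = −(2330 V/m)(0.174 m)cos53° = -244 V.

-244 V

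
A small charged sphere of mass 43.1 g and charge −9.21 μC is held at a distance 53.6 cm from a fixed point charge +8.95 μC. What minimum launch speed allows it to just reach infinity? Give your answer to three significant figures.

8.01 m/s

To just escape, total mechanical energy must reach zero at infinity: ½mv²_min + U = 0, so ½mv²_min = −U = |kQq|/r.
|U| = |kQq|/r = (8.99×10⁹ N·m²/C²)(8.95×10⁻⁶)(9.21×10⁻⁶)/(0.536) = 1.38 J.
v_min = √(2|U|/m) = √(2·1.38/0.0431) = 8.01 m/s.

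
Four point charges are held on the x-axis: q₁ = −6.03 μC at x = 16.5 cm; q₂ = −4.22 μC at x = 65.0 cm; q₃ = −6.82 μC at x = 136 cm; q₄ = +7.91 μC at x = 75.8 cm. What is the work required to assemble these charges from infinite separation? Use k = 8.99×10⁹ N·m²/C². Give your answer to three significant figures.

-3.16 J

The work to assemble the configuration equals its total potential energy, U = Σ kqᵢqⱼ/rᵢⱼ over all pairs.
Pair separations: r₁₂ = 0.485 m, r₁₃ = 1.20 m, r₁₄ = 0.593 m, r₂₃ = 0.710 m, r₂₄ = 0.108 m, r₃₄ = 0.602 m.
Summing all 6 pair terms gives U = -3.16 J.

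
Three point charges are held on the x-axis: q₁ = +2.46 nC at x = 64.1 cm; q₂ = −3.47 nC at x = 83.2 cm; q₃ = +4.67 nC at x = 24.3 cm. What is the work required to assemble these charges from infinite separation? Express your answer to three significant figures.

-3.90×10⁻⁷ J

The assembly work is the sum of pairwise potential energies, U = Σ_{i<j} kqᵢqⱼ/rᵢⱼ.
Pair separations: r₁₂ = 0.191 m, r₁₃ = 0.398 m, r₂₃ = 0.589 m.
U = (-4.02×10⁻⁷) + (2.59×10⁻⁷) + (-2.47×10⁻⁷) = -3.90×10⁻⁷ J.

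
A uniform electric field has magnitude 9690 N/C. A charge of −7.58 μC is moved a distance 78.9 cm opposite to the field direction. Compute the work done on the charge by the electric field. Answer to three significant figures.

The potential change for a displacement 78.9 cm opposite to the field direction is ΔV = +Ed = 7650 V.
W_field = −qΔV = 0.0580 J.

0.0580 J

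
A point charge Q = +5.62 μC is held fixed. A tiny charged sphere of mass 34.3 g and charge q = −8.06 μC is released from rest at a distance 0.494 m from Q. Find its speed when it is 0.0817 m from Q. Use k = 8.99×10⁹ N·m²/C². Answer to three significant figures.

Only the electrostatic force acts, so mechanical energy is conserved: ½mv² = U₁ − U₂ = kQq(1/r₁ − 1/r₂).
U₁ − U₂ = (8.99×10⁹ N·m²/C²)(5.62×10⁻⁶ C)(-8.06×10⁻⁶ C)(1/0.494 − 1/0.0817) = 4.16 J.
v = √(2·4.16/0.0343) = 15.6 m/s.

15.6 m/s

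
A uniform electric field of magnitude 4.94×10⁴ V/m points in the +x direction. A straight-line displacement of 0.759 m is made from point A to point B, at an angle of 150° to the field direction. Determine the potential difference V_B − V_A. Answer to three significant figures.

3.25×10⁴ V

Only the component of displacement along E changes the potential: ΔV = −E·d·cosθ.
ΔV = −(4.94×10⁴ V/m)(0.759 m)cos150° = 3.25×10⁴ V.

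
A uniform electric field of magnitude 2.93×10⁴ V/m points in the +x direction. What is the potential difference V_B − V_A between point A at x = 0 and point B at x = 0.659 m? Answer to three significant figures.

In a uniform field, potential decreases in the direction of E: V_B − V_A = −E·Δx.
V_B − V_A = −(2.93×10⁴ V/m)(0.659 m) = -1.93×10⁴ V.

-1.93×10⁴ V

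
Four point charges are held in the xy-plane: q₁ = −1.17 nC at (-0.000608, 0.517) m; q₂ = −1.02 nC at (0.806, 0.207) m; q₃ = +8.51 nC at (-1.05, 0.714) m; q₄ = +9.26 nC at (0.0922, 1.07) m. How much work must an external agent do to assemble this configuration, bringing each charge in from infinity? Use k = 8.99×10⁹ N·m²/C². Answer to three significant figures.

2.31×10⁻⁷ J

The work to assemble the configuration equals its total potential energy, U = Σ kqᵢqⱼ/rᵢⱼ over all pairs.
Pair separations: r₁₂ = 0.864 m, r₁₃ = 1.07 m, r₁₄ = 0.561 m, r₂₃ = 1.92 m, r₂₄ = 1.12 m, r₃₄ = 1.20 m.
Summing all 6 pair terms gives U = 2.31×10⁻⁷ J.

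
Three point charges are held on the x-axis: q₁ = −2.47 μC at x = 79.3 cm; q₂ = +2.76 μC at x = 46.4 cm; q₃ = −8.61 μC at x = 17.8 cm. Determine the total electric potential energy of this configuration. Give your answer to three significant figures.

-0.622 J

The work to assemble the configuration equals its total potential energy, U = Σ kqᵢqⱼ/rᵢⱼ over all pairs.
Pair separations: r₁₂ = 0.329 m, r₁₃ = 0.615 m, r₂₃ = 0.286 m.
U = (-0.186) + (0.311) + (-0.747) = -0.622 J.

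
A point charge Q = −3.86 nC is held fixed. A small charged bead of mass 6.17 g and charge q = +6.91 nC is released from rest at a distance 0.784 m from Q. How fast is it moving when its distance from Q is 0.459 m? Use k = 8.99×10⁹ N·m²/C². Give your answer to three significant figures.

8.38×10⁻³ m/s

Only the electrostatic force acts, so mechanical energy is conserved: ½mv² = U₁ − U₂ = kQq(1/r₁ − 1/r₂).
U₁ − U₂ = (8.99×10⁹ N·m²/C²)(-3.86×10⁻⁹ C)(6.91×10⁻⁹ C)(1/0.784 − 1/0.459) = 2.17×10⁻⁷ J.
v = √(2·2.17×10⁻⁷/6.17×10⁻³) = 8.38×10⁻³ m/s.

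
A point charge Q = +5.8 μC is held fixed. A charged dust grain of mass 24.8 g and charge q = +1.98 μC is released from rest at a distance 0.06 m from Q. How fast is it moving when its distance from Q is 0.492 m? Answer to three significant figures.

Only the electrostatic force acts, so mechanical energy is conserved: ½mv² = U₁ − U₂ = kQq(1/r₁ − 1/r₂).
U₁ − U₂ = (8.99×10⁹ N·m²/C²)(5.80×10⁻⁶ C)(1.98×10⁻⁶ C)(1/0.0600 − 1/0.492) = 1.51 J.
v = √(2·1.51/0.0248) = 11.0 m/s.

11.0 m/s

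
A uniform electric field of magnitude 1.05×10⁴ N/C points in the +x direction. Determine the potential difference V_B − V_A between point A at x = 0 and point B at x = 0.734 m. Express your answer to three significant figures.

-7710 V

In a uniform field, potential decreases in the direction of E: V_B − V_A = −E·Δx.
V_B − V_A = −(1.05×10⁴ V/m)(0.734 m) = -7710 V.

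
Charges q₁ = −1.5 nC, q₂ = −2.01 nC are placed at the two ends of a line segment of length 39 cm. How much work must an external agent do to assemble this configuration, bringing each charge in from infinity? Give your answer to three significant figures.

6.95×10⁻⁸ J

The work to assemble the configuration equals its total potential energy, U = Σ kqᵢqⱼ/rᵢⱼ over all pairs.
The separation is r = 0.390 m.
U = (6.95×10⁻⁸) = 6.95×10⁻⁸ J.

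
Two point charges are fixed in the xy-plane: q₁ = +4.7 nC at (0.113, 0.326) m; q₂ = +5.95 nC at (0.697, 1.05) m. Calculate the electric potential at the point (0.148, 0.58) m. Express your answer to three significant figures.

The total potential is the scalar sum of each charge's contribution, V = Σ kqᵢ/rᵢ.
Distances from the field point to each charge: r₁ = 0.256 m, r₂ = 0.723 m.
V = k[(4.70×10⁻⁹)/(0.256) + (5.95×10⁻⁹)/(0.723)] = 239 V.

239 V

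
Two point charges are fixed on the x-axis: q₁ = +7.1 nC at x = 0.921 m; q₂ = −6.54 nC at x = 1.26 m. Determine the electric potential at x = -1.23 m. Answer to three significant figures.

6.06 V

The total potential is the scalar sum of each charge's contribution, V = Σ kqᵢ/rᵢ.
Distances from the field point to each charge: r₁ = 2.15 m, r₂ = 2.49 m.
V = k[(7.10×10⁻⁹)/(2.15) + (-6.54×10⁻⁹)/(2.49)] = 6.06 V.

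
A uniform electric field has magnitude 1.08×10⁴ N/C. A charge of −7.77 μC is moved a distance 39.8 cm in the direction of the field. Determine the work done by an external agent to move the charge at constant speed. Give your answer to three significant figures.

0.0334 J

The potential change for a displacement 39.8 cm in the direction of the field is ΔV = −Ed = -4300 V.
W_ext = qΔV = 0.0334 J.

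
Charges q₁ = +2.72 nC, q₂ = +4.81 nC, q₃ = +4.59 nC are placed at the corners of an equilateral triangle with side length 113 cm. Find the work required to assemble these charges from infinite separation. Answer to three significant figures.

The work to assemble the configuration equals its total potential energy, U = Σ kqᵢqⱼ/rᵢⱼ over all pairs.
All three pair separations equal the side length, 1.13 m.
U = (1.04×10⁻⁷) + (9.93×10⁻⁸) + (1.76×10⁻⁷) = 3.79×10⁻⁷ J.

3.79×10⁻⁷ J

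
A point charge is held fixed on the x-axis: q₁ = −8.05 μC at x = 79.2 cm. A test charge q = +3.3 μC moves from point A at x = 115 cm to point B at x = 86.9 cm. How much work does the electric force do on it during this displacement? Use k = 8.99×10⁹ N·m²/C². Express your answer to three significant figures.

The work done by the electric force is W_field = −ΔU = −q(V_B − V_A) = q(V_A − V_B).
At A: distance to the source charge is 0.358 m; V_A = kq₁/r = -2.02×10⁵ V.
At B: distance to the source charge is 0.0770 m; V_B = kq₁/r = -9.40×10⁵ V.
ΔV = V_B − V_A = -7.38×10⁵ V.
W_field = −qΔV = −(3.30×10⁻⁶ C)(-7.38×10⁵ V) = 2.43 J.

2.43 J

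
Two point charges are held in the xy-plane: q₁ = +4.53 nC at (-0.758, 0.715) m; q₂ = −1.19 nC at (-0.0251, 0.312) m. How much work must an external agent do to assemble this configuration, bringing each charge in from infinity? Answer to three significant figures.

The assembly work is the sum of pairwise potential energies, U = Σ_{i<j} kqᵢqⱼ/rᵢⱼ.
Pair separations: r₁₂ = 0.836 m.
U = (-5.79×10⁻⁸) = -5.79×10⁻⁸ J.

-5.79×10⁻⁸ J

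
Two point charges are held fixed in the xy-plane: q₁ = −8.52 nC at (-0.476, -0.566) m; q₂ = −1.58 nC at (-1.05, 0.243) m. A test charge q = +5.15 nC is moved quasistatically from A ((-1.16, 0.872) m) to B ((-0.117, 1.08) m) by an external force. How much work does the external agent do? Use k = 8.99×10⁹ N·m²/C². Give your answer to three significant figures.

6.98×10⁻⁸ J

For quasistatic motion the external work equals the change in potential energy: W_ext = qΔV = q(V_B − V_A).
At A: distances to the source charges are 1.59 m, 0.639 m; V_A = Σ kqᵢ/rᵢ = -70.3 V.
At B: distances to the source charges are 1.68 m, 1.25 m; V_B = Σ kqᵢ/rᵢ = -56.8 V.
ΔV = V_B − V_A = 13.5 V.
W_ext = qΔV = (5.15×10⁻⁹ C)(13.5 V) = 6.98×10⁻⁸ J.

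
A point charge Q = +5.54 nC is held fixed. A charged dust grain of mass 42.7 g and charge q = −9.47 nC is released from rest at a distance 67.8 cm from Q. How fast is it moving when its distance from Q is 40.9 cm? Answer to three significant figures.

Only the electrostatic force acts, so mechanical energy is conserved: ½mv² = U₁ − U₂ = kQq(1/r₁ − 1/r₂).
U₁ − U₂ = (8.99×10⁹ N·m²/C²)(5.54×10⁻⁹ C)(-9.47×10⁻⁹ C)(1/0.678 − 1/0.409) = 4.58×10⁻⁷ J.
v = √(2·4.58×10⁻⁷/0.0427) = 4.63×10⁻³ m/s.

4.63×10⁻³ m/s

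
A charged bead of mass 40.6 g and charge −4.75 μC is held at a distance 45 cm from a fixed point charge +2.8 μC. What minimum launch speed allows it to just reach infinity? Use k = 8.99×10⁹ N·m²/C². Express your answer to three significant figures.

To just escape, total mechanical energy must reach zero at infinity: ½mv²_min + U = 0, so ½mv²_min = −U = |kQq|/r.
|U| = |kQq|/r = (8.99×10⁹ N·m²/C²)(2.80×10⁻⁶)(4.75×10⁻⁶)/(0.450) = 0.266 J.
v_min = √(2|U|/m) = √(2·0.266/0.0406) = 3.62 m/s.

3.62 m/s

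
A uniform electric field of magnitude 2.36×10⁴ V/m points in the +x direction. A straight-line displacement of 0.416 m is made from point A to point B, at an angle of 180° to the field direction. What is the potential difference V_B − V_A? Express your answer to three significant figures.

9820 V

Only the component of displacement along E changes the potential: ΔV = −E·d·cosθ.
ΔV = −(2.36×10⁴ V/m)(0.416 m)cos180° = 9820 V.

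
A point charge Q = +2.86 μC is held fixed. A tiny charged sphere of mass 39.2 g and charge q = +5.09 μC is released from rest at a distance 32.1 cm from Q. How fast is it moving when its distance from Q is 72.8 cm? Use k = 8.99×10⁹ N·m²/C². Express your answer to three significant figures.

Only the electrostatic force acts, so mechanical energy is conserved: ½mv² = U₁ − U₂ = kQq(1/r₁ − 1/r₂).
U₁ − U₂ = (8.99×10⁹ N·m²/C²)(2.86×10⁻⁶ C)(5.09×10⁻⁶ C)(1/0.321 − 1/0.728) = 0.228 J.
v = √(2·0.228/0.0392) = 3.41 m/s.

3.41 m/s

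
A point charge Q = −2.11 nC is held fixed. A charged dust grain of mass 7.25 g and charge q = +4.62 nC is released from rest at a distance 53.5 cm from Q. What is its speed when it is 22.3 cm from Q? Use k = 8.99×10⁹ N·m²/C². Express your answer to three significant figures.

Only the electrostatic force acts, so mechanical energy is conserved: ½mv² = U₁ − U₂ = kQq(1/r₁ − 1/r₂).
U₁ − U₂ = (8.99×10⁹ N·m²/C²)(-2.11×10⁻⁹ C)(4.62×10⁻⁹ C)(1/0.535 − 1/0.223) = 2.29×10⁻⁷ J.
v = √(2·2.29×10⁻⁷/7.25×10⁻³) = 7.95×10⁻³ m/s.

7.95×10⁻³ m/s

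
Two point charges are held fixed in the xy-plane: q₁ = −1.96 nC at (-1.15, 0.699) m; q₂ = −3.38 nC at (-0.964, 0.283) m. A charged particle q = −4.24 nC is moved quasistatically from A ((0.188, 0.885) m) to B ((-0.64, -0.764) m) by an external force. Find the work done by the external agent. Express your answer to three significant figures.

For quasistatic motion the external work equals the change in potential energy: W_ext = qΔV = q(V_B − V_A).
At A: distances to the source charges are 1.35 m, 1.30 m; V_A = Σ kqᵢ/rᵢ = -36.4 V.
At B: distances to the source charges are 1.55 m, 1.10 m; V_B = Σ kqᵢ/rᵢ = -39.1 V.
ΔV = V_B − V_A = -2.68 V.
W_ext = qΔV = (-4.24×10⁻⁹ C)(-2.68 V) = 1.13×10⁻⁸ J.

1.13×10⁻⁸ J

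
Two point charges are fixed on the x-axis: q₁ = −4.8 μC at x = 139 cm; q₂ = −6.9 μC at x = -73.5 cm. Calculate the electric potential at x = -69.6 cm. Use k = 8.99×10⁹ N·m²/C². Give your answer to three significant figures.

Electric potential is a scalar, so the contributions from each charge add algebraically: V = Σ kqᵢ/rᵢ.
Distances from the field point to each charge: r₁ = 2.09 m, r₂ = 0.0390 m.
V = k[(-4.80×10⁻⁶)/(2.09) + (-6.90×10⁻⁶)/(0.0390)] = -1.61×10⁶ V.

-1.61×10⁶ V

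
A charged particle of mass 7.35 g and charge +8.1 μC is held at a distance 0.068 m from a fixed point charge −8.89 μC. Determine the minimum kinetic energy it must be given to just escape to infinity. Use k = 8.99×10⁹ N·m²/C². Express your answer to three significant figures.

To just escape, total mechanical energy must reach zero at infinity: ½mv²_min + U = 0, so ½mv²_min = −U = |kQq|/r.
|U| = |kQq|/r = (8.99×10⁹ N·m²/C²)(8.89×10⁻⁶)(8.10×10⁻⁶)/(0.0680) = 9.52 J.

9.52 J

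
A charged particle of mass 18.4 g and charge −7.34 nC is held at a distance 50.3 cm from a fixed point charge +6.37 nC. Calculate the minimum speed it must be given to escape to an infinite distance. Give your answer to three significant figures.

9.53×10⁻³ m/s

To just escape, total mechanical energy must reach zero at infinity: ½mv²_min + U = 0, so ½mv²_min = −U = |kQq|/r.
|U| = |kQq|/r = (8.99×10⁹ N·m²/C²)(6.37×10⁻⁹)(7.34×10⁻⁹)/(0.503) = 8.36×10⁻⁷ J.
v_min = √(2|U|/m) = √(2·8.36×10⁻⁷/0.0184) = 9.53×10⁻³ m/s.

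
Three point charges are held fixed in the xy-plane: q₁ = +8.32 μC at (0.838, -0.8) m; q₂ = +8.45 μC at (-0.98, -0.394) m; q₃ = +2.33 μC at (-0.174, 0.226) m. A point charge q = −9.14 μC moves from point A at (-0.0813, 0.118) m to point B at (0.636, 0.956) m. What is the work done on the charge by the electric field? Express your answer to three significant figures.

-1.65 J

The work done by the electric force is W_field = −ΔU = −q(V_B − V_A) = q(V_A − V_B).
At A: distances to the source charges are 1.30 m, 1.03 m, 0.142 m; V_A = Σ kqᵢ/rᵢ = 2.78×10⁵ V.
At B: distances to the source charges are 1.77 m, 2.11 m, 1.09 m; V_B = Σ kqᵢ/rᵢ = 9.76×10⁴ V.
ΔV = V_B − V_A = -1.81×10⁵ V.
W_field = −qΔV = −(-9.14×10⁻⁶ C)(-1.81×10⁵ V) = -1.65 J.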